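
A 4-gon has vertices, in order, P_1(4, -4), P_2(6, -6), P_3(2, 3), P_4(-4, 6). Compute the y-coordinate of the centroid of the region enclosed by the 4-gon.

Apply Gauss's area formula. First the cross-terms c_i = x_i·y_{i+1} − x_{i+1}·y_i:
  0, 30, 24, -8  ⇒  2A = 46, A = 23.
Then Σ (y_i + y_{i+1})·c_i = 110, so ȳ = 110 / (6·23) = 55/69.

55/69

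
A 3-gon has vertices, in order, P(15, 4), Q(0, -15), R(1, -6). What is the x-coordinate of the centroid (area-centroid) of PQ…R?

16/3

Apply Gauss's area formula. First the cross-terms c_i = x_i·y_{i+1} − x_{i+1}·y_i:
  -225, 15, 94  ⇒  2A = -116, A = -58.
Then Σ (x_i + x_{i+1})·c_i = -1856, so x̄ = -1856 / (6·(-58)) = 16/3.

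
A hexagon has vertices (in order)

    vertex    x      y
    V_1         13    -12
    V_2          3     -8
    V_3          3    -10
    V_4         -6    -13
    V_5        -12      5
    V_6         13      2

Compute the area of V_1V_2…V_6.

Apply Gauss's area formula: 2A = Σ (x_i·y_{i+1} − x_{i+1}·y_i), indices taken mod 6.
Σ = (-68) + (-6) + (-99) + (-186) + (-89) + (-182) = -630
Area = |Σ|/2 = 315.

315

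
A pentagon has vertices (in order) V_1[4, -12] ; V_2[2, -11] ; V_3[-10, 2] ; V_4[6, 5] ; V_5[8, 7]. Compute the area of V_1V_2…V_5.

Apply the shoelace (surveyor's) formula: 2A = Σ (x_i·y_{i+1} − x_{i+1}·y_i), indices taken mod 5.
Σ = (-20) + (-106) + (-62) + (2) + (-124) = -310
Area = |Σ|/2 = 155.

155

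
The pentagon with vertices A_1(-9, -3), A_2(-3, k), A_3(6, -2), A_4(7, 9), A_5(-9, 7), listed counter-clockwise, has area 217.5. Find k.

Write out the shoelace sum; only the two edges meeting at A_2 involve k:
2·Area = [((-9)·k − (-3)·(-3)) + ((-3)·(-2) − 6·k)] + 288
       = -15·k + 285 = 435
⇒ k = -10.

-10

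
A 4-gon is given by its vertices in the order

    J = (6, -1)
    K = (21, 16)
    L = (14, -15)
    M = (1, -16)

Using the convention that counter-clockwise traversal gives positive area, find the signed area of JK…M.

Σ = (117) + (-539) + (-209) + (95) = -536
Signed area = Σ/2 = -268 (negative ⇒ clockwise traversal).

-268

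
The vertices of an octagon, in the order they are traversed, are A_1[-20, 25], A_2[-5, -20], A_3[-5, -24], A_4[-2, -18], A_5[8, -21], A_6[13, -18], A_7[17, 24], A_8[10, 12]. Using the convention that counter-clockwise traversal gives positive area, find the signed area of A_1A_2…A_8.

Apply the surveyor's formula: 2A = Σ (x_i·y_{i+1} − x_{i+1}·y_i), indices taken mod 8.
Σ = (525) + (20) + (42) + (186) + (129) + (618) + (-36) + (490) = 1974
Signed area = Σ/2 = 987 (positive ⇒ counter-clockwise traversal).

987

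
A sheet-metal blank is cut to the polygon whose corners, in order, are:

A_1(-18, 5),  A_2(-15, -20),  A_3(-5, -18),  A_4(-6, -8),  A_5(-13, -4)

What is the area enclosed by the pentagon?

160

Apply the shoelace (surveyor's) formula: 2A = Σ (x_i·y_{i+1} − x_{i+1}·y_i), indices taken mod 5.
A_1→A_2: (-18)(-20) − (-15)(5) = 435
A_2→A_3: (-15)(-18) − (-5)(-20) = 170
A_3→A_4: (-5)(-8) − (-6)(-18) = -68
A_4→A_5: (-6)(-4) − (-13)(-8) = -80
A_5→A_1: (-13)(5) − (-18)(-4) = -137
Σ = 320
Area = |Σ|/2 = 160.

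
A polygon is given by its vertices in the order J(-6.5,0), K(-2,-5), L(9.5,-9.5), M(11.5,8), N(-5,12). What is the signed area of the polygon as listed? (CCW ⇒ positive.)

Σ = (32.5) + (66.5) + (185.25) + (178) + (78) = 540.25
Signed area = Σ/2 = 270.125 (positive ⇒ counter-clockwise traversal).

270.125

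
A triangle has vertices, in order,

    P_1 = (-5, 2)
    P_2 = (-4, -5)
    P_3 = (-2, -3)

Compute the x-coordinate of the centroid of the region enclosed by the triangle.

Apply the surveyor's formula. First the cross-terms c_i = x_i·y_{i+1} − x_{i+1}·y_i:
  33, 2, -19  ⇒  2A = 16, A = 8.
Then Σ (x_i + x_{i+1})·c_i = -176, so x̄ = -176 / (6·8) = -11/3.

-11/3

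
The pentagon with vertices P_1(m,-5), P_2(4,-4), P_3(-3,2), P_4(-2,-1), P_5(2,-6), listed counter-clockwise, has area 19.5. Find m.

6

The doubled signed area Σ (x_i y_{i+1} − x_{i+1} y_i) is linear in m.
With m=0 it equals 27; the coefficient of m is 2 (from the two edges through P_1).
So 2·m + 27 = 2·19.5 = 39 ⇒ m = 6.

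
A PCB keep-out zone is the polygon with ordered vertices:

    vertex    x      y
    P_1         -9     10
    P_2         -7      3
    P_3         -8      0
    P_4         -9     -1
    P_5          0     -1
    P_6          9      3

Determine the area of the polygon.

105

Apply Gauss's area formula: 2A = Σ (x_i·y_{i+1} − x_{i+1}·y_i), indices taken mod 6.
Σ = (43) + (24) + (8) + (9) + (9) + (117) = 210
Area = |Σ|/2 = 105.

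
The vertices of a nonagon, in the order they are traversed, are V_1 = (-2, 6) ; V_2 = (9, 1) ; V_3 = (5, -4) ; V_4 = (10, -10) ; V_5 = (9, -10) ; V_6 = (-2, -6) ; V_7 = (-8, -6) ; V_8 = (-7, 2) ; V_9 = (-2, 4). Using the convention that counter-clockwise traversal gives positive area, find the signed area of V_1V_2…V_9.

-156.5

Apply the shoelace (surveyor's) formula: 2A = Σ (x_i·y_{i+1} − x_{i+1}·y_i), indices taken mod 9.
Σ = (-56) + (-41) + (-10) + (-10) + (-74) + (-36) + (-58) + (-24) + (-4) = -313
Signed area = Σ/2 = -156.5 (negative ⇒ clockwise traversal).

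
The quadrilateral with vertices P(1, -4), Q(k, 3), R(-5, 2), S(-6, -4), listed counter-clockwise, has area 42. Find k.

The doubled signed area Σ (x_i y_{i+1} − x_{i+1} y_i) is linear in k.
With k=0 it equals 78; the coefficient of k is 6 (from the two edges through Q).
So 6·k + 78 = 2·42 = 84 ⇒ k = 1.

1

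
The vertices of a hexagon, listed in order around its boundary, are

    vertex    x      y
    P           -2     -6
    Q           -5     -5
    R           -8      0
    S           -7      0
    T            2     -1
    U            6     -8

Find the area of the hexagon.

57.5

Cross-terms: -20, -40, 0, 7, -10, -52  ⇒  Σ = -115
Area = |Σ|/2 = 57.5.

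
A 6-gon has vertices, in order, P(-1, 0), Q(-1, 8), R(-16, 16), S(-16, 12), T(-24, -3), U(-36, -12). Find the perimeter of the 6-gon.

|PQ| = √((0)² + (8)²) = √64 = 8
|QR| = √((-15)² + (8)²) = √289 = 17
|RS| = √((0)² + (-4)²) = √16 = 4
|ST| = √((-8)² + (-15)²) = √289 = 17
|TU| = √((-12)² + (-9)²) = √225 = 15
|UP| = √((35)² + (12)²) = √1369 = 37
Perimeter = 8 + 17 + 4 + 17 + 15 + 37 = 98.

98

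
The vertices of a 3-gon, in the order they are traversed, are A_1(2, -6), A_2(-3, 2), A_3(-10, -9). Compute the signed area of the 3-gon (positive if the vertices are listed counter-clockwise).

55.5

A_1→A_2: (2)(2) − (-3)(-6) = -14
A_2→A_3: (-3)(-9) − (-10)(2) = 47
A_3→A_1: (-10)(-6) − (2)(-9) = 78
Σ = 111
Signed area = Σ/2 = 55.5 (positive ⇒ counter-clockwise traversal).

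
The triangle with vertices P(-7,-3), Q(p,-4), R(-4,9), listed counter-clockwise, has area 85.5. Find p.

The doubled signed area Σ (x_i y_{i+1} − x_{i+1} y_i) is linear in p.
With p=0 it equals 87; the coefficient of p is 12 (from the two edges through Q).
So 12·p + 87 = 2·85.5 = 171 ⇒ p = 7.

7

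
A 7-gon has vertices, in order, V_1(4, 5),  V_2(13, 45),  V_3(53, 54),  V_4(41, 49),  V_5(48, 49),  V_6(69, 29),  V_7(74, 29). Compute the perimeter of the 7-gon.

|V_1V_2| = √((9)² + (40)²) = √1681 = 41
|V_2V_3| = √((40)² + (9)²) = √1681 = 41
|V_3V_4| = √((-12)² + (-5)²) = √169 = 13
|V_4V_5| = √((7)² + (0)²) = √49 = 7
|V_5V_6| = √((21)² + (-20)²) = √841 = 29
|V_6V_7| = √((5)² + (0)²) = √25 = 5
|V_7V_1| = √((-70)² + (-24)²) = √5476 = 74
Perimeter = 41 + 41 + 13 + 7 + 29 + 5 + 74 = 210.

210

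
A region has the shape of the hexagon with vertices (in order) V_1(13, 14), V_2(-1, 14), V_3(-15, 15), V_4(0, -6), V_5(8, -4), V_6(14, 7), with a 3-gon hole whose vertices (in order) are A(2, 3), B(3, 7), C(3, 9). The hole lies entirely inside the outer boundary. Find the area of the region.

Outer boundary:
Cross-terms: 196, 195, 90, 48, 112, 105  ⇒  Σ = 746
Area = |Σ|/2 = 373.
Hole:
Cross-terms: 5, 6, -9  ⇒  Σ = 2
Area = |Σ|/2 = 1.
Net area = 373 − 1 = 372.

372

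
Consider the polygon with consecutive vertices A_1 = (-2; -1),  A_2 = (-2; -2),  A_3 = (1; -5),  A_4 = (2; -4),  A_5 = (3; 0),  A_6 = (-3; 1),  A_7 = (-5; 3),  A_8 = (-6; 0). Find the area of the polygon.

27.5

Apply Gauss's area formula: 2A = Σ (x_i·y_{i+1} − x_{i+1}·y_i), indices taken mod 8.
A_1→A_2: (-2)(-2) − (-2)(-1) = 2
A_2→A_3: (-2)(-5) − (1)(-2) = 12
A_3→A_4: (1)(-4) − (2)(-5) = 6
A_4→A_5: (2)(0) − (3)(-4) = 12
A_5→A_6: (3)(1) − (-3)(0) = 3
A_6→A_7: (-3)(3) − (-5)(1) = -4
A_7→A_8: (-5)(0) − (-6)(3) = 18
A_8→A_1: (-6)(-1) − (-2)(0) = 6
Σ = 55
Area = |Σ|/2 = 27.5.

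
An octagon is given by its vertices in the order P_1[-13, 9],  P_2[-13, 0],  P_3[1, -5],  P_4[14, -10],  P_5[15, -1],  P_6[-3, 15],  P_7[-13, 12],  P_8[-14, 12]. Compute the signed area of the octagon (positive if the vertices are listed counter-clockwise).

Apply the surveyor's formula: 2A = Σ (x_i·y_{i+1} − x_{i+1}·y_i), indices taken mod 8.
P_1→P_2: (-13)(0) − (-13)(9) = 117
P_2→P_3: (-13)(-5) − (1)(0) = 65
P_3→P_4: (1)(-10) − (14)(-5) = 60
P_4→P_5: (14)(-1) − (15)(-10) = 136
P_5→P_6: (15)(15) − (-3)(-1) = 222
P_6→P_7: (-3)(12) − (-13)(15) = 159
P_7→P_8: (-13)(12) − (-14)(12) = 12
P_8→P_1: (-14)(9) − (-13)(12) = 30
Σ = 801
Signed area = Σ/2 = 400.5 (positive ⇒ counter-clockwise traversal).

400.5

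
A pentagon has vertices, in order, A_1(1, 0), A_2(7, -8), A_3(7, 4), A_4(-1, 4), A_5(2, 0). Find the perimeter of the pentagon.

|A_1A_2| = √((6)² + (-8)²) = √100 = 10
|A_2A_3| = √((0)² + (12)²) = √144 = 12
|A_3A_4| = √((-8)² + (0)²) = √64 = 8
|A_4A_5| = √((3)² + (-4)²) = √25 = 5
|A_5A_1| = √((-1)² + (0)²) = √1 = 1
Perimeter = 10 + 12 + 8 + 5 + 1 = 36.

36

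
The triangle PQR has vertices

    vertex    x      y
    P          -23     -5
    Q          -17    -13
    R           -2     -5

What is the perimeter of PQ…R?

48

|PQ| = √((6)² + (-8)²) = √100 = 10
|QR| = √((15)² + (8)²) = √289 = 17
|RP| = √((-21)² + (0)²) = √441 = 21
Perimeter = 10 + 17 + 21 = 48.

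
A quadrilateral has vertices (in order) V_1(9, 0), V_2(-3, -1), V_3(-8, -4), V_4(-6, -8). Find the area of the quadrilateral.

Apply the shoelace (surveyor's) formula: 2A = Σ (x_i·y_{i+1} − x_{i+1}·y_i), indices taken mod 4.
Cross-terms: -9, 4, 40, 72  ⇒  Σ = 107
Area = |Σ|/2 = 53.5.

53.5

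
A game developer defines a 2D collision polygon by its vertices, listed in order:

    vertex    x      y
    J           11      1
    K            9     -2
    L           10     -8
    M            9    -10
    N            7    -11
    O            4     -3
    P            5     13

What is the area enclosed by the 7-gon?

Apply the shoelace (surveyor's) formula: 2A = Σ (x_i·y_{i+1} − x_{i+1}·y_i), indices taken mod 7.
Cross-terms: -31, -52, -28, -29, 23, 67, -138  ⇒  Σ = -188
Area = |Σ|/2 = 94.

94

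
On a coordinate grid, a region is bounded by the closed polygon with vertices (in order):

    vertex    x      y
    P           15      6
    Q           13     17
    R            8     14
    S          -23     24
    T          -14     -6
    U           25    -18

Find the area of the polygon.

1016.5

P→Q: (15)(17) − (13)(6) = 177
Q→R: (13)(14) − (8)(17) = 46
R→S: (8)(24) − (-23)(14) = 514
S→T: (-23)(-6) − (-14)(24) = 474
T→U: (-14)(-18) − (25)(-6) = 402
U→P: (25)(6) − (15)(-18) = 420
Σ = 2033
Area = |Σ|/2 = 1016.5.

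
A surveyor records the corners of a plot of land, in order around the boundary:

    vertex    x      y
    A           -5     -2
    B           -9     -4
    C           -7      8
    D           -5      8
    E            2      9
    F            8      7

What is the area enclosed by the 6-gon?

107

Apply the shoelace formula: 2A = Σ (x_i·y_{i+1} − x_{i+1}·y_i), indices taken mod 6.
Cross-terms: 2, -100, -16, -61, -58, 19  ⇒  Σ = -214
Area = |Σ|/2 = 107.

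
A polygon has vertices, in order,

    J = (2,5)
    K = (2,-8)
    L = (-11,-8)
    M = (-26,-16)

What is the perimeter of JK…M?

78

|JK| = √((0)² + (-13)²) = √169 = 13
|KL| = √((-13)² + (0)²) = √169 = 13
|LM| = √((-15)² + (-8)²) = √289 = 17
|MJ| = √((28)² + (21)²) = √1225 = 35
Perimeter = 13 + 13 + 17 + 35 = 78.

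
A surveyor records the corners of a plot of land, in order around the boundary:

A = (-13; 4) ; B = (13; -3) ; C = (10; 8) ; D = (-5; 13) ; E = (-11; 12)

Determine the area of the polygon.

243

Apply the surveyor's formula: 2A = Σ (x_i·y_{i+1} − x_{i+1}·y_i), indices taken mod 5.
Σ = (-13) + (134) + (170) + (83) + (112) = 486
Area = |Σ|/2 = 243.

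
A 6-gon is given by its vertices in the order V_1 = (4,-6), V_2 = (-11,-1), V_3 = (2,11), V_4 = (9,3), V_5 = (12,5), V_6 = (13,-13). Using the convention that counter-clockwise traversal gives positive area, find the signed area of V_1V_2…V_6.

-260

Apply the surveyor's formula: 2A = Σ (x_i·y_{i+1} − x_{i+1}·y_i), indices taken mod 6.
Σ = (-70) + (-119) + (-93) + (9) + (-221) + (-26) = -520
Signed area = Σ/2 = -260 (negative ⇒ clockwise traversal).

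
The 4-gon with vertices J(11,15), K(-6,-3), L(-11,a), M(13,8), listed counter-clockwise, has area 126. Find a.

The doubled signed area Σ (x_i y_{i+1} − x_{i+1} y_i) is linear in a.
With a=0 it equals 43; the coefficient of a is -19 (from the two edges through L).
So -19·a + 43 = 2·126 = 252 ⇒ a = -11.

-11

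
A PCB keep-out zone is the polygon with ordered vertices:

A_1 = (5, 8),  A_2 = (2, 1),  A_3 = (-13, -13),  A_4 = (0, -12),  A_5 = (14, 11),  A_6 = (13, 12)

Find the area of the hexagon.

Apply the surveyor's formula: 2A = Σ (x_i·y_{i+1} − x_{i+1}·y_i), indices taken mod 6.
A_1→A_2: (5)(1) − (2)(8) = -11
A_2→A_3: (2)(-13) − (-13)(1) = -13
A_3→A_4: (-13)(-12) − (0)(-13) = 156
A_4→A_5: (0)(11) − (14)(-12) = 168
A_5→A_6: (14)(12) − (13)(11) = 25
A_6→A_1: (13)(8) − (5)(12) = 44
Σ = 369
Area = |Σ|/2 = 184.5.

184.5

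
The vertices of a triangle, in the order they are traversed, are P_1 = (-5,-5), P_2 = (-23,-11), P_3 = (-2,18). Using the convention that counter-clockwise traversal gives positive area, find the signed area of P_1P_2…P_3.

-198

Apply the shoelace (surveyor's) formula: 2A = Σ (x_i·y_{i+1} − x_{i+1}·y_i), indices taken mod 3.
P_1→P_2: (-5)(-11) − (-23)(-5) = -60
P_2→P_3: (-23)(18) − (-2)(-11) = -436
P_3→P_1: (-2)(-5) − (-5)(18) = 100
Σ = -396
Signed area = Σ/2 = -198 (negative ⇒ clockwise traversal).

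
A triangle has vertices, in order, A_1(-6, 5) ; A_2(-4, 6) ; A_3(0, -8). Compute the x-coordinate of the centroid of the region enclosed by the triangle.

-10/3

Apply the shoelace formula. First the cross-terms c_i = x_i·y_{i+1} − x_{i+1}·y_i:
  -16, 32, -48  ⇒  2A = -32, A = -16.
Then Σ (x_i + x_{i+1})·c_i = 320, so x̄ = 320 / (6·(-16)) = -10/3.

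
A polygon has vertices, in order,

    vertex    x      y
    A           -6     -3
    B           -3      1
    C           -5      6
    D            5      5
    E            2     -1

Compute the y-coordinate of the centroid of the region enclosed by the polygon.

Apply the shoelace (surveyor's) formula. First the cross-terms c_i = x_i·y_{i+1} − x_{i+1}·y_i:
  -15, -13, -55, -15, -12  ⇒  2A = -110, A = -55.
Then Σ (y_i + y_{i+1})·c_i = -678, so ȳ = -678 / (6·(-55)) = 113/55.

113/55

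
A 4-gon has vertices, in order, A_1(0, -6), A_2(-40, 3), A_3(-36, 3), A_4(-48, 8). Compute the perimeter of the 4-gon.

108

|A_1A_2| = √((-40)² + (9)²) = √1681 = 41
|A_2A_3| = √((4)² + (0)²) = √16 = 4
|A_3A_4| = √((-12)² + (5)²) = √169 = 13
|A_4A_1| = √((48)² + (-14)²) = √2500 = 50
Perimeter = 41 + 4 + 13 + 50 = 108.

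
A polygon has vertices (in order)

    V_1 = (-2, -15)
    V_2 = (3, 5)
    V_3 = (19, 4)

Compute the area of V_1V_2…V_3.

Apply the shoelace (surveyor's) formula: 2A = Σ (x_i·y_{i+1} − x_{i+1}·y_i), indices taken mod 3.
Cross-terms: 35, -83, -277  ⇒  Σ = -325
Area = |Σ|/2 = 162.5.

162.5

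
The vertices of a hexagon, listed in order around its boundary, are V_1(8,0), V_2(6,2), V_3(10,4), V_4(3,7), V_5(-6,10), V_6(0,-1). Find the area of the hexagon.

82

Apply Gauss's area formula: 2A = Σ (x_i·y_{i+1} − x_{i+1}·y_i), indices taken mod 6.
Cross-terms: 16, 4, 58, 72, 6, 8  ⇒  Σ = 164
Area = |Σ|/2 = 82.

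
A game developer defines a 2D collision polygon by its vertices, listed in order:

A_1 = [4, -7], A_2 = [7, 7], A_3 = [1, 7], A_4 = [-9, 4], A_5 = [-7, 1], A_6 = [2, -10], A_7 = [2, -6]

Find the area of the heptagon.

Apply the shoelace (surveyor's) formula: 2A = Σ (x_i·y_{i+1} − x_{i+1}·y_i), indices taken mod 7.
Σ = (77) + (42) + (67) + (19) + (68) + (8) + (10) = 291
Area = |Σ|/2 = 145.5.

145.5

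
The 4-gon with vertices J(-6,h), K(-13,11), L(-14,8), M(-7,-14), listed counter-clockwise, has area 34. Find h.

-14

The doubled signed area Σ (x_i y_{i+1} − x_{i+1} y_i) is linear in h.
With h=0 it equals 152; the coefficient of h is 6 (from the two edges through J).
So 6·h + 152 = 2·34 = 68 ⇒ h = -14.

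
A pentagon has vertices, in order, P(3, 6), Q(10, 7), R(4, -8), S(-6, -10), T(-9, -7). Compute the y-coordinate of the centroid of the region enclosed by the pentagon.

-339/158

Apply the shoelace (surveyor's) formula. First the cross-terms c_i = x_i·y_{i+1} − x_{i+1}·y_i:
  -39, -108, -88, -48, -33  ⇒  2A = -316, A = -158.
Then Σ (y_i + y_{i+1})·c_i = 2034, so ȳ = 2034 / (6·(-158)) = -339/158.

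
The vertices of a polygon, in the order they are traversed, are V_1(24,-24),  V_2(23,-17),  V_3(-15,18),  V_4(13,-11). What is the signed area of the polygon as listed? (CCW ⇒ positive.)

Apply the shoelace formula: 2A = Σ (x_i·y_{i+1} − x_{i+1}·y_i), indices taken mod 4.
Cross-terms: 144, 159, -69, -48  ⇒  Σ = 186
Signed area = Σ/2 = 93 (positive ⇒ counter-clockwise traversal).

93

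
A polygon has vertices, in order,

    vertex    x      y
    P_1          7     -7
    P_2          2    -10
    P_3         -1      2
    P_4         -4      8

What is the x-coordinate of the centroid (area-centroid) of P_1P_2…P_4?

Apply the surveyor's formula. First the cross-terms c_i = x_i·y_{i+1} − x_{i+1}·y_i:
  -56, -6, 0, -28  ⇒  2A = -90, A = -45.
Then Σ (x_i + x_{i+1})·c_i = -594, so x̄ = -594 / (6·(-45)) = 2.2.

2.2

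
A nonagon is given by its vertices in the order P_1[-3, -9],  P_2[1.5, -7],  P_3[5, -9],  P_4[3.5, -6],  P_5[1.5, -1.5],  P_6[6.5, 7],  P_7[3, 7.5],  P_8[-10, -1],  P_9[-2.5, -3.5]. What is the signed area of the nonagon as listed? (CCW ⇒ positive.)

112.875

Apply the shoelace (surveyor's) formula: 2A = Σ (x_i·y_{i+1} − x_{i+1}·y_i), indices taken mod 9.
Cross-terms: 34.5, 21.5, 1.5, 3.75, 20.25, 27.75, 72, 32.5, 12  ⇒  Σ = 225.75
Signed area = Σ/2 = 112.875 (positive ⇒ counter-clockwise traversal).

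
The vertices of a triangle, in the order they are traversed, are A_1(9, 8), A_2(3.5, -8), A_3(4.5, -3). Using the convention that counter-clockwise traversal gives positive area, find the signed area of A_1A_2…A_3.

-5.75

Σ = (-100) + (25.5) + (63) = -11.5
Signed area = Σ/2 = -5.75 (negative ⇒ clockwise traversal).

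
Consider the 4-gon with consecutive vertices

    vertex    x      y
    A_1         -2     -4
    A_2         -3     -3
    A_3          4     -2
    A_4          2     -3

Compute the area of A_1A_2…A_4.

A_1→A_2: (-2)(-3) − (-3)(-4) = -6
A_2→A_3: (-3)(-2) − (4)(-3) = 18
A_3→A_4: (4)(-3) − (2)(-2) = -8
A_4→A_1: (2)(-4) − (-2)(-3) = -14
Σ = -10
Area = |Σ|/2 = 5.

5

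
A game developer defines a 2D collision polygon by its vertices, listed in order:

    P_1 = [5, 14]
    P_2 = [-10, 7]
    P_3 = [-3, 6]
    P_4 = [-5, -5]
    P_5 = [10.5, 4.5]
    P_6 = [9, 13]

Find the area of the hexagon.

184

Apply Gauss's area formula: 2A = Σ (x_i·y_{i+1} − x_{i+1}·y_i), indices taken mod 6.
P_1→P_2: (5)(7) − (-10)(14) = 175
P_2→P_3: (-10)(6) − (-3)(7) = -39
P_3→P_4: (-3)(-5) − (-5)(6) = 45
P_4→P_5: (-5)(4.5) − (10.5)(-5) = 30
P_5→P_6: (10.5)(13) − (9)(4.5) = 96
P_6→P_1: (9)(14) − (5)(13) = 61
Σ = 368
Area = |Σ|/2 = 184.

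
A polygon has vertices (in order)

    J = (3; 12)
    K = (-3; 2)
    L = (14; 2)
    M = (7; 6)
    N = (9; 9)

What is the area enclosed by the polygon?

J→K: (3)(2) − (-3)(12) = 42
K→L: (-3)(2) − (14)(2) = -34
L→M: (14)(6) − (7)(2) = 70
M→N: (7)(9) − (9)(6) = 9
N→J: (9)(12) − (3)(9) = 81
Σ = 168
Area = |Σ|/2 = 84.

84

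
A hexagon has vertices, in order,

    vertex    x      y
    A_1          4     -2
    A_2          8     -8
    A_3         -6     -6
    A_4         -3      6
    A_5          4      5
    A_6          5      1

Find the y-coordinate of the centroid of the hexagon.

-1.3375

Apply the shoelace (surveyor's) formula. First the cross-terms c_i = x_i·y_{i+1} − x_{i+1}·y_i:
  -16, -96, -54, -39, -21, -14  ⇒  2A = -240, A = -120.
Then Σ (y_i + y_{i+1})·c_i = 963, so ȳ = 963 / (6·(-120)) = -1.3375.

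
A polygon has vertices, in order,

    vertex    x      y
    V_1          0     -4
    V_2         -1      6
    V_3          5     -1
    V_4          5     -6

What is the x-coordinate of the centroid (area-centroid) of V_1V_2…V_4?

77/39

Apply the shoelace (surveyor's) formula. First the cross-terms c_i = x_i·y_{i+1} − x_{i+1}·y_i:
  -4, -29, -25, -20  ⇒  2A = -78, A = -39.
Then Σ (x_i + x_{i+1})·c_i = -462, so x̄ = -462 / (6·(-39)) = 77/39.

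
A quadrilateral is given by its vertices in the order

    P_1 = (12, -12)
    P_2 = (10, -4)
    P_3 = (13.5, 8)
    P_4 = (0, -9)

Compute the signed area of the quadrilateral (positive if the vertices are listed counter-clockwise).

96.25

Σ = (72) + (134) + (-121.5) + (108) = 192.5
Signed area = Σ/2 = 96.25 (positive ⇒ counter-clockwise traversal).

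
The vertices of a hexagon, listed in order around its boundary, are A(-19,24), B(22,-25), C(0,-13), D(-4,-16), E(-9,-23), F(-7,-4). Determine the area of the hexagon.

406

Apply the shoelace formula: 2A = Σ (x_i·y_{i+1} − x_{i+1}·y_i), indices taken mod 6.
Cross-terms: -53, -286, -52, -52, -125, -244  ⇒  Σ = -812
Area = |Σ|/2 = 406.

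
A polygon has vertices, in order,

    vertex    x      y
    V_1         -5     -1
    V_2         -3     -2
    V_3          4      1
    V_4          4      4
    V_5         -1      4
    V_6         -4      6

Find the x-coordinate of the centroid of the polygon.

Apply Gauss's area formula. First the cross-terms c_i = x_i·y_{i+1} − x_{i+1}·y_i:
  7, 5, 12, 20, 10, 34  ⇒  2A = 88, A = 44.
Then Σ (x_i + x_{i+1})·c_i = -251, so x̄ = -251 / (6·44) = -251/264.

-251/264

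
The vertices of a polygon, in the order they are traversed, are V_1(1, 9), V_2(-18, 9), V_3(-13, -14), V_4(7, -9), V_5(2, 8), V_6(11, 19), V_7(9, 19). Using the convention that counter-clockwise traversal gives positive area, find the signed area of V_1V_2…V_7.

Apply the shoelace (surveyor's) formula: 2A = Σ (x_i·y_{i+1} − x_{i+1}·y_i), indices taken mod 7.
V_1→V_2: (1)(9) − (-18)(9) = 171
V_2→V_3: (-18)(-14) − (-13)(9) = 369
V_3→V_4: (-13)(-9) − (7)(-14) = 215
V_4→V_5: (7)(8) − (2)(-9) = 74
V_5→V_6: (2)(19) − (11)(8) = -50
V_6→V_7: (11)(19) − (9)(19) = 38
V_7→V_1: (9)(9) − (1)(19) = 62
Σ = 879
Signed area = Σ/2 = 439.5 (positive ⇒ counter-clockwise traversal).

439.5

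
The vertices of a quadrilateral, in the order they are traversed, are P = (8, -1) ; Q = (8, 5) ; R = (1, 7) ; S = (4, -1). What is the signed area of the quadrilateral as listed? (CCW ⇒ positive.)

Apply Gauss's area formula: 2A = Σ (x_i·y_{i+1} − x_{i+1}·y_i), indices taken mod 4.
P→Q: (8)(5) − (8)(-1) = 48
Q→R: (8)(7) − (1)(5) = 51
R→S: (1)(-1) − (4)(7) = -29
S→P: (4)(-1) − (8)(-1) = 4
Σ = 74
Signed area = Σ/2 = 37 (positive ⇒ counter-clockwise traversal).

37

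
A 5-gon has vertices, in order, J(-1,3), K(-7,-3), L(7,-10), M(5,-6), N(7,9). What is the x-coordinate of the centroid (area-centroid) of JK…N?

47/30

Apply the shoelace formula. First the cross-terms c_i = x_i·y_{i+1} − x_{i+1}·y_i:
  24, 91, 8, 87, 30  ⇒  2A = 240, A = 120.
Then Σ (x_i + x_{i+1})·c_i = 1128, so x̄ = 1128 / (6·120) = 47/30.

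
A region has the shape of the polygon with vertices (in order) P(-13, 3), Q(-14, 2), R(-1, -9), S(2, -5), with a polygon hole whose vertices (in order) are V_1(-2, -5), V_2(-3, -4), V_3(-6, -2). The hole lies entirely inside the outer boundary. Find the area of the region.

53.5

Outer boundary:
Σ = (16) + (128) + (23) + (-59) = 108
Area = |Σ|/2 = 54.
Hole:
Σ = (-7) + (-18) + (26) = 1
Area = |Σ|/2 = 0.5.
Net area = 54 − 0.5 = 53.5.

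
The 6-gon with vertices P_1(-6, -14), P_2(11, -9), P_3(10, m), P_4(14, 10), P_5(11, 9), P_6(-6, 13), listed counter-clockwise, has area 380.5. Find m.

4

Write out the shoelace sum; only the two edges meeting at P_3 involve m:
2·Area = [(11·m − 10·(-9)) + (10·10 − 14·m)] + 583
       = -3·m + 773 = 761
⇒ m = 4.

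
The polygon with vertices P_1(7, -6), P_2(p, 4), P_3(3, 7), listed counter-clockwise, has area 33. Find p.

9

The doubled signed area Σ (x_i y_{i+1} − x_{i+1} y_i) is linear in p.
With p=0 it equals -51; the coefficient of p is 13 (from the two edges through P_2).
So 13·p + -51 = 2·33 = 66 ⇒ p = 9.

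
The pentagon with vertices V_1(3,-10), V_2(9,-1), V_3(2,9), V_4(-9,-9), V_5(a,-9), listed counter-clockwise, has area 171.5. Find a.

The doubled signed area Σ (x_i y_{i+1} − x_{i+1} y_i) is linear in a.
With a=0 it equals 341; the coefficient of a is -1 (from the two edges through V_5).
So -1·a + 341 = 2·171.5 = 343 ⇒ a = -2.

-2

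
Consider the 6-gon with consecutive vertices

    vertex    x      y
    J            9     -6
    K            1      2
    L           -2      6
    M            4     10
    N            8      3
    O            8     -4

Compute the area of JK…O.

Cross-terms: 24, 10, -44, -68, -56, -12  ⇒  Σ = -146
Area = |Σ|/2 = 73.

73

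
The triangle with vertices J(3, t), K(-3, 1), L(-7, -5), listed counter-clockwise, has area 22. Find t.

-1

The doubled signed area Σ (x_i y_{i+1} − x_{i+1} y_i) is linear in t.
With t=0 it equals 40; the coefficient of t is -4 (from the two edges through J).
So -4·t + 40 = 2·22 = 44 ⇒ t = -1.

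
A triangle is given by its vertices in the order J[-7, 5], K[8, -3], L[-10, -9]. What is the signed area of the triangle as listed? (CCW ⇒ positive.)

Apply the shoelace formula: 2A = Σ (x_i·y_{i+1} − x_{i+1}·y_i), indices taken mod 3.
Σ = (-19) + (-102) + (-113) = -234
Signed area = Σ/2 = -117 (negative ⇒ clockwise traversal).

-117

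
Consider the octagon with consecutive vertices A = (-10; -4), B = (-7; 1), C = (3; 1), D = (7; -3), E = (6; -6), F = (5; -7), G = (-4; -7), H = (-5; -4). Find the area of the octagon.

101

Σ = (-38) + (-10) + (-16) + (-24) + (-12) + (-63) + (-19) + (-20) = -202
Area = |Σ|/2 = 101.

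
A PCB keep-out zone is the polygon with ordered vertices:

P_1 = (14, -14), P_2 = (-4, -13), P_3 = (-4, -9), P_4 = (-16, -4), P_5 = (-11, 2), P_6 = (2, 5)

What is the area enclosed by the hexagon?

Apply Gauss's area formula: 2A = Σ (x_i·y_{i+1} − x_{i+1}·y_i), indices taken mod 6.
P_1→P_2: (14)(-13) − (-4)(-14) = -238
P_2→P_3: (-4)(-9) − (-4)(-13) = -16
P_3→P_4: (-4)(-4) − (-16)(-9) = -128
P_4→P_5: (-16)(2) − (-11)(-4) = -76
P_5→P_6: (-11)(5) − (2)(2) = -59
P_6→P_1: (2)(-14) − (14)(5) = -98
Σ = -615
Area = |Σ|/2 = 307.5.

307.5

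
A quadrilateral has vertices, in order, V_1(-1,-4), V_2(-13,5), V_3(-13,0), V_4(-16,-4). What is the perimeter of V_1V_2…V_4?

|V_1V_2| = √((-12)² + (9)²) = √225 = 15
|V_2V_3| = √((0)² + (-5)²) = √25 = 5
|V_3V_4| = √((-3)² + (-4)²) = √25 = 5
|V_4V_1| = √((15)² + (0)²) = √225 = 15
Perimeter = 15 + 5 + 5 + 15 = 40.

40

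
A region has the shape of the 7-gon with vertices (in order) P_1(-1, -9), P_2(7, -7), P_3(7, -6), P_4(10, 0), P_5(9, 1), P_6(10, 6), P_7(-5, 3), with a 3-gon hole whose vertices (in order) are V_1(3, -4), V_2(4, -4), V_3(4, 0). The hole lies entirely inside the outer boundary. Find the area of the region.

147.5

Outer boundary:
Σ = (70) + (7) + (60) + (10) + (44) + (60) + (48) = 299
Area = |Σ|/2 = 149.5.
Hole:
Cross-terms: 4, 16, -16  ⇒  Σ = 4
Area = |Σ|/2 = 2.
Net area = 149.5 − 2 = 147.5.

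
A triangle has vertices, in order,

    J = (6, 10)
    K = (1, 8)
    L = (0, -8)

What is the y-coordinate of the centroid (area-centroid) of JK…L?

10/3

Apply the surveyor's formula. First the cross-terms c_i = x_i·y_{i+1} − x_{i+1}·y_i:
  38, -8, 48  ⇒  2A = 78, A = 39.
Then Σ (y_i + y_{i+1})·c_i = 780, so ȳ = 780 / (6·39) = 10/3.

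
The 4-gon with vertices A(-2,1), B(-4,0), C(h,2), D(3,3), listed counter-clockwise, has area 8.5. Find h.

The doubled signed area Σ (x_i y_{i+1} − x_{i+1} y_i) is linear in h.
With h=0 it equals -1; the coefficient of h is 3 (from the two edges through C).
So 3·h + -1 = 2·8.5 = 17 ⇒ h = 6.

6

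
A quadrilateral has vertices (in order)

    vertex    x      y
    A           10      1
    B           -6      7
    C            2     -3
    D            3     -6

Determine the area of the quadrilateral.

Σ = (76) + (4) + (-3) + (63) = 140
Area = |Σ|/2 = 70.

70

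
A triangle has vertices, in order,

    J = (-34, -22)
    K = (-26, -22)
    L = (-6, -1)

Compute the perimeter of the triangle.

|JK| = √((8)² + (0)²) = √64 = 8
|KL| = √((20)² + (21)²) = √841 = 29
|LJ| = √((-28)² + (-21)²) = √1225 = 35
Perimeter = 8 + 29 + 35 = 72.

72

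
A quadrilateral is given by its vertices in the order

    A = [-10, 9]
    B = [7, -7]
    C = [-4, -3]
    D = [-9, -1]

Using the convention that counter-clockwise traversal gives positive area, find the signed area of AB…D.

-78

Apply the surveyor's formula: 2A = Σ (x_i·y_{i+1} − x_{i+1}·y_i), indices taken mod 4.
Cross-terms: 7, -49, -23, -91  ⇒  Σ = -156
Signed area = Σ/2 = -78 (negative ⇒ clockwise traversal).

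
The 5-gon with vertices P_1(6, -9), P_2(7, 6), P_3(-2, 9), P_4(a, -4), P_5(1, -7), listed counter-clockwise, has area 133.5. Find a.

Write out the shoelace sum; only the two edges meeting at P_4 involve a:
2·Area = [((-2)·(-4) − a·9) + (a·(-7) − 1·(-4))] + 207
       = -16·a + 219 = 267
⇒ a = -3.

-3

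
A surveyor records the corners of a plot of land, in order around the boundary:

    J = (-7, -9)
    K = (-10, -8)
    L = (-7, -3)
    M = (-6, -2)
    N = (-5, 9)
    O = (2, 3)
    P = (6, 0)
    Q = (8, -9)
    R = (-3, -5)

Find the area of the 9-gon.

Apply Gauss's area formula: 2A = Σ (x_i·y_{i+1} − x_{i+1}·y_i), indices taken mod 9.
J→K: (-7)(-8) − (-10)(-9) = -34
K→L: (-10)(-3) − (-7)(-8) = -26
L→M: (-7)(-2) − (-6)(-3) = -4
M→N: (-6)(9) − (-5)(-2) = -64
N→O: (-5)(3) − (2)(9) = -33
O→P: (2)(0) − (6)(3) = -18
P→Q: (6)(-9) − (8)(0) = -54
Q→R: (8)(-5) − (-3)(-9) = -67
R→J: (-3)(-9) − (-7)(-5) = -8
Σ = -308
Area = |Σ|/2 = 154.

154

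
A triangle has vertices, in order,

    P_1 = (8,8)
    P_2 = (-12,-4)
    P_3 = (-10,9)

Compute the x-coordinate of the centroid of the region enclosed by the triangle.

-14/3

Apply the surveyor's formula. First the cross-terms c_i = x_i·y_{i+1} − x_{i+1}·y_i:
  64, -148, -152  ⇒  2A = -236, A = -118.
Then Σ (x_i + x_{i+1})·c_i = 3304, so x̄ = 3304 / (6·(-118)) = -14/3.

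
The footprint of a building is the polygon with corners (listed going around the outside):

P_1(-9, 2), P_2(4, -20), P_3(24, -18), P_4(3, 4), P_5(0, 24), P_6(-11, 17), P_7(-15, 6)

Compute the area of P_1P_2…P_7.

Apply the shoelace (surveyor's) formula: 2A = Σ (x_i·y_{i+1} − x_{i+1}·y_i), indices taken mod 7.
P_1→P_2: (-9)(-20) − (4)(2) = 172
P_2→P_3: (4)(-18) − (24)(-20) = 408
P_3→P_4: (24)(4) − (3)(-18) = 150
P_4→P_5: (3)(24) − (0)(4) = 72
P_5→P_6: (0)(17) − (-11)(24) = 264
P_6→P_7: (-11)(6) − (-15)(17) = 189
P_7→P_1: (-15)(2) − (-9)(6) = 24
Σ = 1279
Area = |Σ|/2 = 639.5.

639.5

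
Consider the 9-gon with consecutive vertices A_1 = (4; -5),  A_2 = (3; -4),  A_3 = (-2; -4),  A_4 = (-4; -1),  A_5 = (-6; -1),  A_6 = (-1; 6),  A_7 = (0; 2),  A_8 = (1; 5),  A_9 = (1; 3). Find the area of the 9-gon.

Σ = (-1) + (-20) + (-14) + (-2) + (-37) + (-2) + (-2) + (-2) + (-17) = -97
Area = |Σ|/2 = 48.5.

48.5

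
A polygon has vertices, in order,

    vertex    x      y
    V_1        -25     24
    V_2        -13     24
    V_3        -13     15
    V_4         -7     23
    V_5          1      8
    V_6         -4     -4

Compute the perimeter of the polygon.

96

|V_1V_2| = √((12)² + (0)²) = √144 = 12
|V_2V_3| = √((0)² + (-9)²) = √81 = 9
|V_3V_4| = √((6)² + (8)²) = √100 = 10
|V_4V_5| = √((8)² + (-15)²) = √289 = 17
|V_5V_6| = √((-5)² + (-12)²) = √169 = 13
|V_6V_1| = √((-21)² + (28)²) = √1225 = 35
Perimeter = 12 + 9 + 10 + 17 + 13 + 35 = 96.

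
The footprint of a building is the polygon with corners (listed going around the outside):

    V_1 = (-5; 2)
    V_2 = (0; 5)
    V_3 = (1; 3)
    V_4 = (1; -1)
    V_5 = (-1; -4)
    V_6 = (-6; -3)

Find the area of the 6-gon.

43.5

Apply the shoelace formula: 2A = Σ (x_i·y_{i+1} − x_{i+1}·y_i), indices taken mod 6.
Cross-terms: -25, -5, -4, -5, -21, -27  ⇒  Σ = -87
Area = |Σ|/2 = 43.5.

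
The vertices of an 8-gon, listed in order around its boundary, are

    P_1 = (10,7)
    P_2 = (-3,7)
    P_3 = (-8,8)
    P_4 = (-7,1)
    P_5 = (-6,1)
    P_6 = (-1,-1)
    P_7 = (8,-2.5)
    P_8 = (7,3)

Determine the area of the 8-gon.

Apply Gauss's area formula: 2A = Σ (x_i·y_{i+1} − x_{i+1}·y_i), indices taken mod 8.
Σ = (91) + (32) + (48) + (-1) + (7) + (10.5) + (41.5) + (19) = 248
Area = |Σ|/2 = 124.

124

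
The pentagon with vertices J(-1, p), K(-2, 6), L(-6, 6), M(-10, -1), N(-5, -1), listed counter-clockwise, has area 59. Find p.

Write out the shoelace sum; only the two edges meeting at J involve p:
2·Area = [((-5)·p − (-1)·(-1)) + ((-1)·6 − (-2)·p)] + 95
       = -3·p + 88 = 118
⇒ p = -10.

-10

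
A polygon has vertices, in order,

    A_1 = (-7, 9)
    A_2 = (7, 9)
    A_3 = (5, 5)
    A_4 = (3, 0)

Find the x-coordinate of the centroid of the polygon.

Apply the surveyor's formula. First the cross-terms c_i = x_i·y_{i+1} − x_{i+1}·y_i:
  -126, -10, -15, 27  ⇒  2A = -124, A = -62.
Then Σ (x_i + x_{i+1})·c_i = -348, so x̄ = -348 / (6·(-62)) = 29/31.

29/31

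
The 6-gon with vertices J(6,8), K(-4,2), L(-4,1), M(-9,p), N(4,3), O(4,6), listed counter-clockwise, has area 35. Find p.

-4

Write out the shoelace sum; only the two edges meeting at M involve p:
2·Area = [((-4)·p − (-9)·1) + ((-9)·3 − 4·p)] + 56
       = -8·p + 38 = 70
⇒ p = -4.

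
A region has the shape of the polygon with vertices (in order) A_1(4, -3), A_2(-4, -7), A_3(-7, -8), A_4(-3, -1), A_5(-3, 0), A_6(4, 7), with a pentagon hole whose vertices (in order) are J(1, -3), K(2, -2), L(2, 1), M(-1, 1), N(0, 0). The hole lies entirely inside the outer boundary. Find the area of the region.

Outer boundary:
A_1→A_2: (4)(-7) − (-4)(-3) = -40
A_2→A_3: (-4)(-8) − (-7)(-7) = -17
A_3→A_4: (-7)(-1) − (-3)(-8) = -17
A_4→A_5: (-3)(0) − (-3)(-1) = -3
A_5→A_6: (-3)(7) − (4)(0) = -21
A_6→A_1: (4)(-3) − (4)(7) = -40
Σ = -138
Area = |Σ|/2 = 69.
Hole:
Apply the shoelace (surveyor's) formula: 2A = Σ (x_i·y_{i+1} − x_{i+1}·y_i), indices taken mod 5.
Σ = (4) + (6) + (3) + (0) + (0) = 13
Area = |Σ|/2 = 6.5.
Net area = 69 − 6.5 = 62.5.

62.5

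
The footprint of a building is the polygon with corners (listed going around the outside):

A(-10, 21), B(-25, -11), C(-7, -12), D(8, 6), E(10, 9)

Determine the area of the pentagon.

Apply the shoelace formula: 2A = Σ (x_i·y_{i+1} − x_{i+1}·y_i), indices taken mod 5.
Σ = (635) + (223) + (54) + (12) + (300) = 1224
Area = |Σ|/2 = 612.

612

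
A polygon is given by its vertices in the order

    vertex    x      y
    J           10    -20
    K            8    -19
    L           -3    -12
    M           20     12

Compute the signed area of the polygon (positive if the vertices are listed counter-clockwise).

-249.5

J→K: (10)(-19) − (8)(-20) = -30
K→L: (8)(-12) − (-3)(-19) = -153
L→M: (-3)(12) − (20)(-12) = 204
M→J: (20)(-20) − (10)(12) = -520
Σ = -499
Signed area = Σ/2 = -249.5 (negative ⇒ clockwise traversal).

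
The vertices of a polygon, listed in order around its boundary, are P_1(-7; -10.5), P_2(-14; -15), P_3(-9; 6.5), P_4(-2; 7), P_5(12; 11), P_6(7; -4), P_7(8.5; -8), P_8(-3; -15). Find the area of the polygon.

Apply Gauss's area formula: 2A = Σ (x_i·y_{i+1} − x_{i+1}·y_i), indices taken mod 8.
Σ = (-42) + (-226) + (-50) + (-106) + (-125) + (-22) + (-151.5) + (-73.5) = -796
Area = |Σ|/2 = 398.

398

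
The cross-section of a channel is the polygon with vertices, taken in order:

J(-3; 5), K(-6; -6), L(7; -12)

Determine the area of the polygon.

80.5

Cross-terms: 48, 114, -1  ⇒  Σ = 161
Area = |Σ|/2 = 80.5.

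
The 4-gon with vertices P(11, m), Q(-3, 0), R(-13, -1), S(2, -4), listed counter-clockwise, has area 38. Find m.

The doubled signed area Σ (x_i y_{i+1} − x_{i+1} y_i) is linear in m.
With m=0 it equals 101; the coefficient of m is 5 (from the two edges through P).
So 5·m + 101 = 2·38 = 76 ⇒ m = -5.

-5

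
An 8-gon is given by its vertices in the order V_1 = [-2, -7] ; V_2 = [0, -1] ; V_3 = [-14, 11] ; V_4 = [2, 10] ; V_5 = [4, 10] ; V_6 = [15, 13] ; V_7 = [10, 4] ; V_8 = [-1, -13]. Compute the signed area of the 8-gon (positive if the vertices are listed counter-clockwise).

Apply Gauss's area formula: 2A = Σ (x_i·y_{i+1} − x_{i+1}·y_i), indices taken mod 8.
Σ = (2) + (-14) + (-162) + (-20) + (-98) + (-70) + (-126) + (-19) = -507
Signed area = Σ/2 = -253.5 (negative ⇒ clockwise traversal).

-253.5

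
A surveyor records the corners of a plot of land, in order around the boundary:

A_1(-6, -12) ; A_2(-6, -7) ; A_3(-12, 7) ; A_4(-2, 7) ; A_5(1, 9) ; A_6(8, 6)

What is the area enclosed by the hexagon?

Σ = (-30) + (-126) + (-70) + (-25) + (-66) + (-60) = -377
Area = |Σ|/2 = 188.5.

188.5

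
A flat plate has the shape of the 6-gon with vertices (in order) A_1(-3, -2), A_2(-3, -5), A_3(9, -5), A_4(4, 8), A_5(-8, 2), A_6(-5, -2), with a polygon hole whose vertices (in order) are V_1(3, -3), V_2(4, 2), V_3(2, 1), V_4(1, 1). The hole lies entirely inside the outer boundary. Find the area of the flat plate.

125

Outer boundary:
Σ = (9) + (60) + (92) + (72) + (26) + (4) = 263
Area = |Σ|/2 = 131.5.
Hole:
Apply the shoelace (surveyor's) formula: 2A = Σ (x_i·y_{i+1} − x_{i+1}·y_i), indices taken mod 4.
Σ = (18) + (0) + (1) + (-6) = 13
Area = |Σ|/2 = 6.5.
Net area = 131.5 − 6.5 = 125.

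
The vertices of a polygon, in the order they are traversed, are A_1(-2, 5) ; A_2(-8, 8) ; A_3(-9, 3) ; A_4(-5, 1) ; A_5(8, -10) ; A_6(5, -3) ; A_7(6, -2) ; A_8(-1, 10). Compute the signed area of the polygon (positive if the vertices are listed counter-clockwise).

Σ = (24) + (48) + (6) + (42) + (26) + (8) + (58) + (15) = 227
Signed area = Σ/2 = 113.5 (positive ⇒ counter-clockwise traversal).

113.5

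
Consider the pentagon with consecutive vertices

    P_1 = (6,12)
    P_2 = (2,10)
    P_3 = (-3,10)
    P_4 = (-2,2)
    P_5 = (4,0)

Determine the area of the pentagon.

Apply the surveyor's formula: 2A = Σ (x_i·y_{i+1} − x_{i+1}·y_i), indices taken mod 5.
P_1→P_2: (6)(10) − (2)(12) = 36
P_2→P_3: (2)(10) − (-3)(10) = 50
P_3→P_4: (-3)(2) − (-2)(10) = 14
P_4→P_5: (-2)(0) − (4)(2) = -8
P_5→P_1: (4)(12) − (6)(0) = 48
Σ = 140
Area = |Σ|/2 = 70.

70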